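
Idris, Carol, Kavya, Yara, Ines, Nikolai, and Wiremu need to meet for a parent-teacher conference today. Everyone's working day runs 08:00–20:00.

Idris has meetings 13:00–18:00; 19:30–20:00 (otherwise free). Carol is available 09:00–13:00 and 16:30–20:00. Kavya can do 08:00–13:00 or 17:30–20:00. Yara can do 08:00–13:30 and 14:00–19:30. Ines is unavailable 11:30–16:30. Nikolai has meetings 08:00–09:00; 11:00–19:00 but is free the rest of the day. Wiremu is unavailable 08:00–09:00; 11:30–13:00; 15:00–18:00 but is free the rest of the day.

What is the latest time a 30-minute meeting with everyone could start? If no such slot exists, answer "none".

19:00

Idris free: 08:00-13:00, 18:00-19:30 (invert busy blocks within the working day).
Carol free: 09:00-13:00, 16:30-20:00.
Kavya free: 08:00-13:00, 17:30-20:00.
Yara free: 08:00-13:30, 14:00-19:30.
Ines free: 08:00-11:30, 16:30-20:00 (invert busy blocks within the working day).
Nikolai free: 09:00-11:00, 19:00-20:00 (invert busy blocks within the working day).
Wiremu free: 09:00-11:30, 13:00-15:00, 18:00-20:00 (invert busy blocks within the working day).
Idris ∩ Carol: 09:00-13:00, 18:00-19:30.
Idris ∩ Carol ∩ Kavya: 09:00-13:00, 18:00-19:30.
Idris ∩ Carol ∩ Kavya ∩ Yara: 09:00-13:00, 18:00-19:30.
Idris ∩ Carol ∩ Kavya ∩ Yara ∩ Ines: 09:00-11:30, 18:00-19:30.
Idris ∩ Carol ∩ Kavya ∩ Yara ∩ Ines ∩ Nikolai: 09:00-11:00, 19:00-19:30.
Idris ∩ Carol ∩ Kavya ∩ Yara ∩ Ines ∩ Nikolai ∩ Wiremu: 09:00-11:00, 19:00-19:30.
Those are the intersection windows.
The last common window of at least 30 minutes is 19:00-19:30; a 30-minute meeting can start as late as 19:00 and still end by 19:30.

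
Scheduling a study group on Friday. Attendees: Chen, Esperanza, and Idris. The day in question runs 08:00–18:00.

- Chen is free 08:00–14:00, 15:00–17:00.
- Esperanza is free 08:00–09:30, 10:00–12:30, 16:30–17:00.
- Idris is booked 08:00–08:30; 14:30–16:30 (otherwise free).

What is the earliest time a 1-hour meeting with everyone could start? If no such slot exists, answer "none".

Chen free: 08:00-14:00, 15:00-17:00.
Esperanza free: 08:00-09:30, 10:00-12:30, 16:30-17:00.
Idris free: 08:30-14:30, 16:30-18:00 (invert busy blocks within the working day).
Chen ∩ Esperanza: 08:00-09:30, 10:00-12:30, 16:30-17:00.
Chen ∩ Esperanza ∩ Idris: 08:30-09:30, 10:00-12:30, 16:30-17:00.
Those are the intersection windows.
The first common window of at least 60 minutes is 08:30-09:30, so the earliest start is 08:30.

08:30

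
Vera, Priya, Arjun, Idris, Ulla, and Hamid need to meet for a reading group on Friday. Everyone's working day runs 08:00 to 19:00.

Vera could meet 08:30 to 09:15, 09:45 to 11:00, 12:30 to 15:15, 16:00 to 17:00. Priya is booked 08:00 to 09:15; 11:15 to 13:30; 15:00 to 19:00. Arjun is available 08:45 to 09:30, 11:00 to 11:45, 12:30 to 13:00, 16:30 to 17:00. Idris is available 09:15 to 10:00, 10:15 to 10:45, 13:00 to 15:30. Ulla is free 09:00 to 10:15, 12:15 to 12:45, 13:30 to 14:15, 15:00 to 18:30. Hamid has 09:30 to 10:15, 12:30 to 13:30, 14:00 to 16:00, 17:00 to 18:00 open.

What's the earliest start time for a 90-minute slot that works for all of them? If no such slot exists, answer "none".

Vera free: 08:30-09:15, 09:45-11:00, 12:30-15:15, 16:00-17:00.
Priya free: 09:15-11:15, 13:30-15:00 (invert busy blocks within the working day).
Arjun free: 08:45-09:30, 11:00-11:45, 12:30-13:00, 16:30-17:00.
Idris free: 09:15-10:00, 10:15-10:45, 13:00-15:30.
Ulla free: 09:00-10:15, 12:15-12:45, 13:30-14:15, 15:00-18:30.
Hamid free: 09:30-10:15, 12:30-13:30, 14:00-16:00, 17:00-18:00.
Vera ∩ Priya: 09:45-11:00, 13:30-15:00.
Vera ∩ Priya ∩ Arjun: ∅.
Vera ∩ Priya ∩ Arjun ∩ Idris: ∅.
Vera ∩ Priya ∩ Arjun ∩ Idris ∩ Ulla: ∅.
Vera ∩ Priya ∩ Arjun ∩ Idris ∩ Ulla ∩ Hamid: ∅.
There is no time when everyone is free.
No common window is at least 90 minutes long.

none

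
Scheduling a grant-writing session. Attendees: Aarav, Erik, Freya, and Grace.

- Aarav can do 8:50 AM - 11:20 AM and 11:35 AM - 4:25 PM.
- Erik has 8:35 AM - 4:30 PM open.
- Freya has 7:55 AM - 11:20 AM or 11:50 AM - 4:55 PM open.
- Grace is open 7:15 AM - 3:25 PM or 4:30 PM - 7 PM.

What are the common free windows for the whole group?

08:50-11:20, 11:50-15:25

Aarav ∩ Erik: 08:50-11:20, 11:35-16:25.
Aarav ∩ Erik ∩ Freya: 08:50-11:20, 11:50-16:25.
Aarav ∩ Erik ∩ Freya ∩ Grace: 08:50-11:20, 11:50-15:25.
Those are the intersection windows.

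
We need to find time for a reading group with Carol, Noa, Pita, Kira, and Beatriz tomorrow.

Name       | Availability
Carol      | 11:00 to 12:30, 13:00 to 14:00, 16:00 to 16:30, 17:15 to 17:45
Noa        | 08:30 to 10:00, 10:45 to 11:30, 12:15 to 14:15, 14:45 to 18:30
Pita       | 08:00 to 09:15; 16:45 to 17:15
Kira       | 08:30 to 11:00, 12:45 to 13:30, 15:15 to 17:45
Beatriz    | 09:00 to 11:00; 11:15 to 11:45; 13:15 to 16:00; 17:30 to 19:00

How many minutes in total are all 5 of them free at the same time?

0

Carol ∩ Noa: 11:00-11:30, 12:15-12:30, 13:00-14:00, 16:00-16:30, 17:15-17:45.
Carol ∩ Noa ∩ Pita: ∅.
Carol ∩ Noa ∩ Pita ∩ Kira: ∅.
Carol ∩ Noa ∩ Pita ∩ Kira ∩ Beatriz: ∅.
There is no time when everyone is free.
There is no common window, so the total is 0 minutes.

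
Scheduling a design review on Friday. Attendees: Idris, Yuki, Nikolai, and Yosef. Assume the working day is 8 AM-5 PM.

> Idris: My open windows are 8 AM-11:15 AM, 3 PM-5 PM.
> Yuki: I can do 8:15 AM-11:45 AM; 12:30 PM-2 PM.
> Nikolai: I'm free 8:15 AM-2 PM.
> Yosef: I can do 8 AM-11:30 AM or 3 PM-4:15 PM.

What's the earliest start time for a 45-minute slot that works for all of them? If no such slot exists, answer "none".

08:15

Idris ∩ Yuki: 08:15-11:15.
Idris ∩ Yuki ∩ Nikolai: 08:15-11:15.
Idris ∩ Yuki ∩ Nikolai ∩ Yosef: 08:15-11:15.
The first common window of at least 45 minutes is 08:15-11:15, so the earliest start is 08:15.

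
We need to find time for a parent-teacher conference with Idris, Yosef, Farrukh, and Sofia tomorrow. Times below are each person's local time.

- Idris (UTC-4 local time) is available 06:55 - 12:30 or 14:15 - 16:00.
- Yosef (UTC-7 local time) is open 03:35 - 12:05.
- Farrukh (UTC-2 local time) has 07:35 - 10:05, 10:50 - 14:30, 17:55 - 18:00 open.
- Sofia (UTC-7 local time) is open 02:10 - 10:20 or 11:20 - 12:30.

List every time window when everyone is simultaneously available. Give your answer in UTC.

Idris in UTC: 10:55-16:30, 18:15-20:00 (add 4h to convert from UTC-4).
Yosef in UTC: 10:35-19:05 (add 7h to convert from UTC-7).
Farrukh in UTC: 09:35-12:05, 12:50-16:30, 19:55-20:00 (add 2h to convert from UTC-2).
Sofia in UTC: 09:10-17:20, 18:20-19:30 (add 7h to convert from UTC-7).
Idris ∩ Yosef: 10:55-16:30, 18:15-19:05.
Idris ∩ Yosef ∩ Farrukh: 10:55-12:05, 12:50-16:30.
Idris ∩ Yosef ∩ Farrukh ∩ Sofia: 10:55-12:05, 12:50-16:30.

10:55-12:05, 12:50-16:30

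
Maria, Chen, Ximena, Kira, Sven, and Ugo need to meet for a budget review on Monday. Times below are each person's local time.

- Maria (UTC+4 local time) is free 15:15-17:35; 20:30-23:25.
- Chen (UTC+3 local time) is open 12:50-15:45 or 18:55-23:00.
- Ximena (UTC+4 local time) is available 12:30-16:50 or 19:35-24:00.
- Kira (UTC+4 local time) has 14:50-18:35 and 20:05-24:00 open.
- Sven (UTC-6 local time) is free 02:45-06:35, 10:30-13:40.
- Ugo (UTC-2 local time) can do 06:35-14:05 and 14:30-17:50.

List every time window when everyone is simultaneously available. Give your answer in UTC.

Maria in UTC: 11:15-13:35, 16:30-19:25 (subtract 4h to convert from UTC+4).
Chen in UTC: 09:50-12:45, 15:55-20:00 (subtract 3h to convert from UTC+3).
Ximena in UTC: 08:30-12:50, 15:35-20:00 (subtract 4h to convert from UTC+4).
Kira in UTC: 10:50-14:35, 16:05-20:00 (subtract 4h to convert from UTC+4).
Sven in UTC: 08:45-12:35, 16:30-19:40 (add 6h to convert from UTC-6).
Ugo in UTC: 08:35-16:05, 16:30-19:50 (add 2h to convert from UTC-2).
Maria ∩ Chen: 11:15-12:45, 16:30-19:25.
Maria ∩ Chen ∩ Ximena: 11:15-12:45, 16:30-19:25.
Maria ∩ Chen ∩ Ximena ∩ Kira: 11:15-12:45, 16:30-19:25.
Maria ∩ Chen ∩ Ximena ∩ Kira ∩ Sven: 11:15-12:35, 16:30-19:25.
Maria ∩ Chen ∩ Ximena ∩ Kira ∩ Sven ∩ Ugo: 11:15-12:35, 16:30-19:25.
Those are the intersection windows.

11:15-12:35, 16:30-19:25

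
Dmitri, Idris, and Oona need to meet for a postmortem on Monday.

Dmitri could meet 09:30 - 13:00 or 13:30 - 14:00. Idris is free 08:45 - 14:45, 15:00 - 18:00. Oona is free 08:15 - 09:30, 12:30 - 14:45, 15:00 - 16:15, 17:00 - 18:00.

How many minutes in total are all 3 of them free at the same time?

60

Dmitri ∩ Idris: 09:30-13:00, 13:30-14:00.
Dmitri ∩ Idris ∩ Oona: 12:30-13:00, 13:30-14:00.
Summing the common windows: 30 + 30 = 60 minutes.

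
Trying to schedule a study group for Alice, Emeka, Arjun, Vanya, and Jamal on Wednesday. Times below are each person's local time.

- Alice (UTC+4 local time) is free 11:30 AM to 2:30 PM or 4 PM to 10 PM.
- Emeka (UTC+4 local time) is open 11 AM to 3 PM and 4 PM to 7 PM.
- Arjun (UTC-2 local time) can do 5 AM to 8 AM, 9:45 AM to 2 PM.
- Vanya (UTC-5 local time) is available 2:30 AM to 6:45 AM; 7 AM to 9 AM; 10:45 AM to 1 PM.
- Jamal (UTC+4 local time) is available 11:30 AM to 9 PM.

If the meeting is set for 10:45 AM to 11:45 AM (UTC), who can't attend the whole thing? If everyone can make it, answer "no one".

Alice, Arjun, Emeka

Alice in UTC: 07:30-10:30, 12:00-18:00 (subtract 4h to convert from UTC+4).
Emeka in UTC: 07:00-11:00, 12:00-15:00 (subtract 4h to convert from UTC+4).
Arjun in UTC: 07:00-10:00, 11:45-16:00 (add 2h to convert from UTC-2).
Vanya in UTC: 07:30-11:45, 12:00-14:00, 15:45-18:00 (add 5h to convert from UTC-5).
Jamal in UTC: 07:30-17:00 (subtract 4h to convert from UTC+4).
Alice: not fully free for 10:45-11:45. Emeka: not fully free for 10:45-11:45. Arjun: not fully free for 10:45-11:45. Vanya: free for 10:45-11:45. Jamal: free for 10:45-11:45.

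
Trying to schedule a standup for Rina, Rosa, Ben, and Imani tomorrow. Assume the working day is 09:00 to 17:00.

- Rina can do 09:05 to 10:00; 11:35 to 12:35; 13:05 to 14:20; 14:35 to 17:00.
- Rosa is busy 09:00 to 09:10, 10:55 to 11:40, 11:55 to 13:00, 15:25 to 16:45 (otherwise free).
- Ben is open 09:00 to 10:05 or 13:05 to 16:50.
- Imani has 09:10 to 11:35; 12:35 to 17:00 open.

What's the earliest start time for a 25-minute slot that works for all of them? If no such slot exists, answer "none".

09:10

Rina free: 09:05-10:00, 11:35-12:35, 13:05-14:20, 14:35-17:00.
Rosa free: 09:10-10:55, 11:40-11:55, 13:00-15:25, 16:45-17:00 (invert busy blocks within the working day).
Ben free: 09:00-10:05, 13:05-16:50.
Imani free: 09:10-11:35, 12:35-17:00.
Rina ∩ Rosa: 09:10-10:00, 11:40-11:55, 13:05-14:20, 14:35-15:25, 16:45-17:00.
Rina ∩ Rosa ∩ Ben: 09:10-10:00, 13:05-14:20, 14:35-15:25, 16:45-16:50.
Rina ∩ Rosa ∩ Ben ∩ Imani: 09:10-10:00, 13:05-14:20, 14:35-15:25, 16:45-16:50.
The first common window of at least 25 minutes is 09:10-10:00, so the earliest start is 09:10.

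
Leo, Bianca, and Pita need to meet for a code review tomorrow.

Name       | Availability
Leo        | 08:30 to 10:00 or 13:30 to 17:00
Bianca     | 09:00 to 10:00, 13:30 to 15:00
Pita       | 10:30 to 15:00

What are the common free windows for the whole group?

Leo ∩ Bianca: 09:00-10:00, 13:30-15:00.
Leo ∩ Bianca ∩ Pita: 13:30-15:00.

13:30-15:00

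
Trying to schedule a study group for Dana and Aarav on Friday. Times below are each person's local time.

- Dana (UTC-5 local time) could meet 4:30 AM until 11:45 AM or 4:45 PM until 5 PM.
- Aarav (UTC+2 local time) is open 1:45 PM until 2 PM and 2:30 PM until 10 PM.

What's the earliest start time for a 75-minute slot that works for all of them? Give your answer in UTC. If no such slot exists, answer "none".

12:30

Dana in UTC: 09:30-16:45, 21:45-22:00 (add 5h to convert from UTC-5).
Aarav in UTC: 11:45-12:00, 12:30-20:00 (subtract 2h to convert from UTC+2).
Dana ∩ Aarav: 11:45-12:00, 12:30-16:45.
The first common window of at least 75 minutes is 12:30-16:45, so the earliest start is 12:30.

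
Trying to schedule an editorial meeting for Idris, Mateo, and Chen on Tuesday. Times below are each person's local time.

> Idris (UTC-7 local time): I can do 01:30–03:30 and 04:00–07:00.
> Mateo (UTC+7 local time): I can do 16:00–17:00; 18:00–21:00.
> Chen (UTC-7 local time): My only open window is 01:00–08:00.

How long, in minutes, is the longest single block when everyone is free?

180

Idris in UTC: 08:30-10:30, 11:00-14:00 (add 7h to convert from UTC-7).
Mateo in UTC: 09:00-10:00, 11:00-14:00 (subtract 7h to convert from UTC+7).
Chen in UTC: 08:00-15:00 (add 7h to convert from UTC-7).
Idris ∩ Mateo: 09:00-10:00, 11:00-14:00.
Idris ∩ Mateo ∩ Chen: 09:00-10:00, 11:00-14:00.
So the common availability across everyone is 09:00-10:00, 11:00-14:00.
The longest is 11:00-14:00 at 180 minutes.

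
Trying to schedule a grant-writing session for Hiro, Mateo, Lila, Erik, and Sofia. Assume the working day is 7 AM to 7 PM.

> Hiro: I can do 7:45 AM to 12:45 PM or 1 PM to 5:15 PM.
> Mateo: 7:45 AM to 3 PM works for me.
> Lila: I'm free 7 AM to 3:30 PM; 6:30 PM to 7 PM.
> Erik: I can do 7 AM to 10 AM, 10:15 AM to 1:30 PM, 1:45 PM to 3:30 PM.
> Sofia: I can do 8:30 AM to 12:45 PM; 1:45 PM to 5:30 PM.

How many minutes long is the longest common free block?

Hiro ∩ Mateo: 07:45-12:45, 13:00-15:00.
Hiro ∩ Mateo ∩ Lila: 07:45-12:45, 13:00-15:00.
Hiro ∩ Mateo ∩ Lila ∩ Erik: 07:45-10:00, 10:15-12:45, 13:00-13:30, 13:45-15:00.
Hiro ∩ Mateo ∩ Lila ∩ Erik ∩ Sofia: 08:30-10:00, 10:15-12:45, 13:45-15:00.
The longest is 10:15-12:45 at 150 minutes.

150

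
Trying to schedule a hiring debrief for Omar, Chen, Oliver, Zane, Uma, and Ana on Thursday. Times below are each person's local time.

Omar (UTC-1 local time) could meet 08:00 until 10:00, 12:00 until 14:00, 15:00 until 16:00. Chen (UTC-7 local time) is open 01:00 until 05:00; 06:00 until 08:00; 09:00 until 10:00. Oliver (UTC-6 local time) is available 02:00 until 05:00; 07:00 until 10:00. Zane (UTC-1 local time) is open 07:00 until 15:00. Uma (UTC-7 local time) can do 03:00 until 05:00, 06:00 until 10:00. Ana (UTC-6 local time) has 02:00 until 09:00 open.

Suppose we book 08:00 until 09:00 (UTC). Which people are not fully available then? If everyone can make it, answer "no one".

Omar in UTC: 09:00-11:00, 13:00-15:00, 16:00-17:00 (add 1h to convert from UTC-1).
Chen in UTC: 08:00-12:00, 13:00-15:00, 16:00-17:00 (add 7h to convert from UTC-7).
Oliver in UTC: 08:00-11:00, 13:00-16:00 (add 6h to convert from UTC-6).
Zane in UTC: 08:00-16:00 (add 1h to convert from UTC-1).
Uma in UTC: 10:00-12:00, 13:00-17:00 (add 7h to convert from UTC-7).
Ana in UTC: 08:00-15:00 (add 6h to convert from UTC-6).
Omar: not fully free for 08:00-09:00. Chen: free for 08:00-09:00. Oliver: free for 08:00-09:00. Zane: free for 08:00-09:00. Uma: not fully free for 08:00-09:00. Ana: free for 08:00-09:00.

Omar, Uma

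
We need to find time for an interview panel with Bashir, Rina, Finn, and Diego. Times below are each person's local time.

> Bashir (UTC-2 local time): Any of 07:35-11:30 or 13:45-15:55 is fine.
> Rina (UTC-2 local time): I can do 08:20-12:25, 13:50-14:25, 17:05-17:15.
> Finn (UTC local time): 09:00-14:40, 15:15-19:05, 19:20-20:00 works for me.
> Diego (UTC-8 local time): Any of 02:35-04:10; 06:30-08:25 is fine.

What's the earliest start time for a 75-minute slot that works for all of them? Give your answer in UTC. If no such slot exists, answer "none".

Bashir in UTC: 09:35-13:30, 15:45-17:55 (add 2h to convert from UTC-2).
Rina in UTC: 10:20-14:25, 15:50-16:25, 19:05-19:15 (add 2h to convert from UTC-2).
Finn in UTC: 09:00-14:40, 15:15-19:05, 19:20-20:00.
Diego in UTC: 10:35-12:10, 14:30-16:25 (add 8h to convert from UTC-8).
Bashir ∩ Rina: 10:20-13:30, 15:50-16:25.
Bashir ∩ Rina ∩ Finn: 10:20-13:30, 15:50-16:25.
Bashir ∩ Rina ∩ Finn ∩ Diego: 10:35-12:10, 15:50-16:25.
So the common availability across everyone is 10:35-12:10, 15:50-16:25.
The first common window of at least 75 minutes is 10:35-12:10, so the earliest start is 10:35.

10:35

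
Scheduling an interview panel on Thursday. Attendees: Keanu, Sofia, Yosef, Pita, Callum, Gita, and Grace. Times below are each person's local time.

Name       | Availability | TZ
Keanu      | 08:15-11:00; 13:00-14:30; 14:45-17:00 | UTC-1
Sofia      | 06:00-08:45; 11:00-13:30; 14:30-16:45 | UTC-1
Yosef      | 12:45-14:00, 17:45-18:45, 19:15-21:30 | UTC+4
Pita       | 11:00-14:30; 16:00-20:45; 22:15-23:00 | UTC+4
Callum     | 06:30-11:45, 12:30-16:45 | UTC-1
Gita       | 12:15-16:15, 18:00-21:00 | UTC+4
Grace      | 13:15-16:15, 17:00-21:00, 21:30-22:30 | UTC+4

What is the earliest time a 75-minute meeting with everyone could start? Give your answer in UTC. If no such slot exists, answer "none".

none

Keanu in UTC: 09:15-12:00, 14:00-15:30, 15:45-18:00 (add 1h to convert from UTC-1).
Sofia in UTC: 07:00-09:45, 12:00-14:30, 15:30-17:45 (add 1h to convert from UTC-1).
Yosef in UTC: 08:45-10:00, 13:45-14:45, 15:15-17:30 (subtract 4h to convert from UTC+4).
Pita in UTC: 07:00-10:30, 12:00-16:45, 18:15-19:00 (subtract 4h to convert from UTC+4).
Callum in UTC: 07:30-12:45, 13:30-17:45 (add 1h to convert from UTC-1).
Gita in UTC: 08:15-12:15, 14:00-17:00 (subtract 4h to convert from UTC+4).
Grace in UTC: 09:15-12:15, 13:00-17:00, 17:30-18:30 (subtract 4h to convert from UTC+4).
Keanu ∩ Sofia: 09:15-09:45, 14:00-14:30, 15:45-17:45.
Keanu ∩ Sofia ∩ Yosef: 09:15-09:45, 14:00-14:30, 15:45-17:30.
Keanu ∩ Sofia ∩ Yosef ∩ Pita: 09:15-09:45, 14:00-14:30, 15:45-16:45.
Keanu ∩ Sofia ∩ Yosef ∩ Pita ∩ Callum: 09:15-09:45, 14:00-14:30, 15:45-16:45.
Keanu ∩ Sofia ∩ Yosef ∩ Pita ∩ Callum ∩ Gita: 09:15-09:45, 14:00-14:30, 15:45-16:45.
Keanu ∩ Sofia ∩ Yosef ∩ Pita ∩ Callum ∩ Gita ∩ Grace: 09:15-09:45, 14:00-14:30, 15:45-16:45.
So the common availability across everyone is 09:15-09:45, 14:00-14:30, 15:45-16:45.
No common window is at least 75 minutes long.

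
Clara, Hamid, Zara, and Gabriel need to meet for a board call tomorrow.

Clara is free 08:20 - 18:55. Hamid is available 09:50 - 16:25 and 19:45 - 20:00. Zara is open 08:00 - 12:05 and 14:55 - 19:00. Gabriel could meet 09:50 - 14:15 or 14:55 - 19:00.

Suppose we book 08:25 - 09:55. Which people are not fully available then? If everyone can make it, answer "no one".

Gabriel, Hamid

Clara: free for 08:25-09:55. Hamid: not fully free for 08:25-09:55. Zara: free for 08:25-09:55. Gabriel: not fully free for 08:25-09:55.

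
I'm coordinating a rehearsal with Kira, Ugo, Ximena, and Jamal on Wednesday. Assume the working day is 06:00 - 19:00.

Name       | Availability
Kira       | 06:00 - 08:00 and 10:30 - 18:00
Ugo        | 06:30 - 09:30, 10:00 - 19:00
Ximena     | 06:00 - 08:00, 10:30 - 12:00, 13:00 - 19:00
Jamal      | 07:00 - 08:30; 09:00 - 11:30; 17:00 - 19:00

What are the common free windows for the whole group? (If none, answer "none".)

Kira ∩ Ugo: 06:30-08:00, 10:30-18:00.
Kira ∩ Ugo ∩ Ximena: 06:30-08:00, 10:30-12:00, 13:00-18:00.
Kira ∩ Ugo ∩ Ximena ∩ Jamal: 07:00-08:00, 10:30-11:30, 17:00-18:00.
So the common availability across everyone is 07:00-08:00, 10:30-11:30, 17:00-18:00.

07:00-08:00, 10:30-11:30, 17:00-18:00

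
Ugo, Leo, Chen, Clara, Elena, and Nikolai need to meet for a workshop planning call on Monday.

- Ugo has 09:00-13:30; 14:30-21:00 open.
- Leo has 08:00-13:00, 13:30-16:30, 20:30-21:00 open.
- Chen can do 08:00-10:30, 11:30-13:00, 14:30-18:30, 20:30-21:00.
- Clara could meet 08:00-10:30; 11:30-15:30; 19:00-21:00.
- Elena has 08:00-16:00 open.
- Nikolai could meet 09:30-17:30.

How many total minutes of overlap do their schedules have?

210

Ugo ∩ Leo: 09:00-13:00, 14:30-16:30, 20:30-21:00.
Ugo ∩ Leo ∩ Chen: 09:00-10:30, 11:30-13:00, 14:30-16:30, 20:30-21:00.
Ugo ∩ Leo ∩ Chen ∩ Clara: 09:00-10:30, 11:30-13:00, 14:30-15:30, 20:30-21:00.
Ugo ∩ Leo ∩ Chen ∩ Clara ∩ Elena: 09:00-10:30, 11:30-13:00, 14:30-15:30.
Ugo ∩ Leo ∩ Chen ∩ Clara ∩ Elena ∩ Nikolai: 09:30-10:30, 11:30-13:00, 14:30-15:30.
Those are the intersection windows.
Summing the common windows: 60 + 90 + 60 = 210 minutes.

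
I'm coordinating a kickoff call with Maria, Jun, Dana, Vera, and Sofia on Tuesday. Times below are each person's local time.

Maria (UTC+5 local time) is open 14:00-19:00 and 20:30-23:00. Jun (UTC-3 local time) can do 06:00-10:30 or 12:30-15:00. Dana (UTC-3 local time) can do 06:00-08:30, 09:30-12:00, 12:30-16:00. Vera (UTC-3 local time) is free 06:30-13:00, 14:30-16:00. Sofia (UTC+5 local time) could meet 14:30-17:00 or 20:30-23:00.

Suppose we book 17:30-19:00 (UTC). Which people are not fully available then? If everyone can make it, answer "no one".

Jun, Maria, Sofia

Maria in UTC: 09:00-14:00, 15:30-18:00 (subtract 5h to convert from UTC+5).
Jun in UTC: 09:00-13:30, 15:30-18:00 (add 3h to convert from UTC-3).
Dana in UTC: 09:00-11:30, 12:30-15:00, 15:30-19:00 (add 3h to convert from UTC-3).
Vera in UTC: 09:30-16:00, 17:30-19:00 (add 3h to convert from UTC-3).
Sofia in UTC: 09:30-12:00, 15:30-18:00 (subtract 5h to convert from UTC+5).
Maria: not fully free for 17:30-19:00. Jun: not fully free for 17:30-19:00. Dana: free for 17:30-19:00. Vera: free for 17:30-19:00. Sofia: not fully free for 17:30-19:00.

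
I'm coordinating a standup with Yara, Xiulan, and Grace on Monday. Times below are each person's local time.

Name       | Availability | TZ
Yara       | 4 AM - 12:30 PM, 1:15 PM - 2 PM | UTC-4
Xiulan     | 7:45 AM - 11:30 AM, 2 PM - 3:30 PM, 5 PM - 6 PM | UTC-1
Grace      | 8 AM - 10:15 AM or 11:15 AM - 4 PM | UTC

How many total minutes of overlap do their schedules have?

225

Yara in UTC: 08:00-16:30, 17:15-18:00 (add 4h to convert from UTC-4).
Xiulan in UTC: 08:45-12:30, 15:00-16:30, 18:00-19:00 (add 1h to convert from UTC-1).
Grace in UTC: 08:00-10:15, 11:15-16:00.
Yara ∩ Xiulan: 08:45-12:30, 15:00-16:30.
Yara ∩ Xiulan ∩ Grace: 08:45-10:15, 11:15-12:30, 15:00-16:00.
Summing the common windows: 90 + 75 + 60 = 225 minutes.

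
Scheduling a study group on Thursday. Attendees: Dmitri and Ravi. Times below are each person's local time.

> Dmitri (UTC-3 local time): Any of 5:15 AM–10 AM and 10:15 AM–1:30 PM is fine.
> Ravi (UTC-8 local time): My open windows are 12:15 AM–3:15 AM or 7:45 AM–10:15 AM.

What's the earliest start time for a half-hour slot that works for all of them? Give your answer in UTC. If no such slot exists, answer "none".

Dmitri in UTC: 08:15-13:00, 13:15-16:30 (add 3h to convert from UTC-3).
Ravi in UTC: 08:15-11:15, 15:45-18:15 (add 8h to convert from UTC-8).
Dmitri ∩ Ravi: 08:15-11:15, 15:45-16:30.
So the common availability across everyone is 08:15-11:15, 15:45-16:30.
The first common window of at least 30 minutes is 08:15-11:15, so the earliest start is 08:15.

08:15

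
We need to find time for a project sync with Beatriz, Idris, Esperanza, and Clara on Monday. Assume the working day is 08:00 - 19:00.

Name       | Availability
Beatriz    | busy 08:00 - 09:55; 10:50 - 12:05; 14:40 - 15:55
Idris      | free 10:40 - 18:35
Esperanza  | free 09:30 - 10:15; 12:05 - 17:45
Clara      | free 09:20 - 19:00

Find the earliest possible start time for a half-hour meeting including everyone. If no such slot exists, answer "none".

Beatriz free: 09:55-10:50, 12:05-14:40, 15:55-19:00 (invert busy blocks within the working day).
Idris free: 10:40-18:35.
Esperanza free: 09:30-10:15, 12:05-17:45.
Clara free: 09:20-19:00.
Beatriz ∩ Idris: 10:40-10:50, 12:05-14:40, 15:55-18:35.
Beatriz ∩ Idris ∩ Esperanza: 12:05-14:40, 15:55-17:45.
Beatriz ∩ Idris ∩ Esperanza ∩ Clara: 12:05-14:40, 15:55-17:45.
The first common window of at least 30 minutes is 12:05-14:40, so the earliest start is 12:05.

12:05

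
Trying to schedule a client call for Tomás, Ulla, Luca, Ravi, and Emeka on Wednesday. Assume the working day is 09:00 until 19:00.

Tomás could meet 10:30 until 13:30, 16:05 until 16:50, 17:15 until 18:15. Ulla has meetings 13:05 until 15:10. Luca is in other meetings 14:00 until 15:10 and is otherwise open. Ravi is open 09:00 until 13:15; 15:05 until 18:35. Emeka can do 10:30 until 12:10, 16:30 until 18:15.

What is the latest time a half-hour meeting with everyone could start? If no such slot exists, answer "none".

17:45

Tomás free: 10:30-13:30, 16:05-16:50, 17:15-18:15.
Ulla free: 09:00-13:05, 15:10-19:00 (invert busy blocks within the working day).
Luca free: 09:00-14:00, 15:10-19:00 (invert busy blocks within the working day).
Ravi free: 09:00-13:15, 15:05-18:35.
Emeka free: 10:30-12:10, 16:30-18:15.
Tomás ∩ Ulla: 10:30-13:05, 16:05-16:50, 17:15-18:15.
Tomás ∩ Ulla ∩ Luca: 10:30-13:05, 16:05-16:50, 17:15-18:15.
Tomás ∩ Ulla ∩ Luca ∩ Ravi: 10:30-13:05, 16:05-16:50, 17:15-18:15.
Tomás ∩ Ulla ∩ Luca ∩ Ravi ∩ Emeka: 10:30-12:10, 16:30-16:50, 17:15-18:15.
The last common window of at least 30 minutes is 17:15-18:15; a 30-minute meeting can start as late as 17:45 and still end by 18:15.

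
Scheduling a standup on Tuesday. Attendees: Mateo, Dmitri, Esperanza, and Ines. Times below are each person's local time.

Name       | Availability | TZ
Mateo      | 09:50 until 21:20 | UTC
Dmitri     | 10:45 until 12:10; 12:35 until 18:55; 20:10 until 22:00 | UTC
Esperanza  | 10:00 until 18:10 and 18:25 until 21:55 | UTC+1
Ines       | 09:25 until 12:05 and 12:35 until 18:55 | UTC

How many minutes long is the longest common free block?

Mateo in UTC: 09:50-21:20.
Dmitri in UTC: 10:45-12:10, 12:35-18:55, 20:10-22:00.
Esperanza in UTC: 09:00-17:10, 17:25-20:55 (subtract 1h to convert from UTC+1).
Ines in UTC: 09:25-12:05, 12:35-18:55.
Mateo ∩ Dmitri: 10:45-12:10, 12:35-18:55, 20:10-21:20.
Mateo ∩ Dmitri ∩ Esperanza: 10:45-12:10, 12:35-17:10, 17:25-18:55, 20:10-20:55.
Mateo ∩ Dmitri ∩ Esperanza ∩ Ines: 10:45-12:05, 12:35-17:10, 17:25-18:55.
The longest is 12:35-17:10 at 275 minutes.

275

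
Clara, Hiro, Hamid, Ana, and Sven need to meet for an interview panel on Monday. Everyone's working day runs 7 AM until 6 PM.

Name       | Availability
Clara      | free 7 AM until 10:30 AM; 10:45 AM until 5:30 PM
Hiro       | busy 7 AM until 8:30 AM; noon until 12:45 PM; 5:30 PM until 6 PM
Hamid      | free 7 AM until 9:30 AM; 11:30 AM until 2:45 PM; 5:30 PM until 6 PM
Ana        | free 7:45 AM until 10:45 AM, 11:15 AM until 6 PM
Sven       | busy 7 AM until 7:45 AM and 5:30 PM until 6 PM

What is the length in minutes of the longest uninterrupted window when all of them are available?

Clara free: 07:00-10:30, 10:45-17:30.
Hiro free: 08:30-12:00, 12:45-17:30 (invert busy blocks within the working day).
Hamid free: 07:00-09:30, 11:30-14:45, 17:30-18:00.
Ana free: 07:45-10:45, 11:15-18:00.
Sven free: 07:45-17:30 (invert busy blocks within the working day).
Clara ∩ Hiro: 08:30-10:30, 10:45-12:00, 12:45-17:30.
Clara ∩ Hiro ∩ Hamid: 08:30-09:30, 11:30-12:00, 12:45-14:45.
Clara ∩ Hiro ∩ Hamid ∩ Ana: 08:30-09:30, 11:30-12:00, 12:45-14:45.
Clara ∩ Hiro ∩ Hamid ∩ Ana ∩ Sven: 08:30-09:30, 11:30-12:00, 12:45-14:45.
The longest is 12:45-14:45 at 120 minutes.

120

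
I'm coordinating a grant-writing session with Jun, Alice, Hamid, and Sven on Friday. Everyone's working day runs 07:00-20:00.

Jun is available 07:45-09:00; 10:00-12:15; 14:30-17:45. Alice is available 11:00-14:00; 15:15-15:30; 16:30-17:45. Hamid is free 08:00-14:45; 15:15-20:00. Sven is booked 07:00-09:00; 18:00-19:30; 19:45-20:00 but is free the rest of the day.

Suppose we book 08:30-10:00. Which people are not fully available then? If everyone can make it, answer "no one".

Alice, Jun, Sven

Jun free: 07:45-09:00, 10:00-12:15, 14:30-17:45.
Alice free: 11:00-14:00, 15:15-15:30, 16:30-17:45.
Hamid free: 08:00-14:45, 15:15-20:00.
Sven free: 09:00-18:00, 19:30-19:45 (invert busy blocks within the working day).
Jun: not fully free for 08:30-10:00. Alice: not fully free for 08:30-10:00. Hamid: free for 08:30-10:00. Sven: not fully free for 08:30-10:00.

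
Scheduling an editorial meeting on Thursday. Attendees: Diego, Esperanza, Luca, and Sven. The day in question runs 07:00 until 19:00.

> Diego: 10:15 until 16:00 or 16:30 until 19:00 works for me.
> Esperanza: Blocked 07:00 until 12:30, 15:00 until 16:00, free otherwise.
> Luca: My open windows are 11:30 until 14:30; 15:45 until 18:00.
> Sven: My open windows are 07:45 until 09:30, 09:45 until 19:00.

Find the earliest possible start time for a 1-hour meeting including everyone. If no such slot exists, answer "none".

12:30

Diego free: 10:15-16:00, 16:30-19:00.
Esperanza free: 12:30-15:00, 16:00-19:00 (invert busy blocks within the working day).
Luca free: 11:30-14:30, 15:45-18:00.
Sven free: 07:45-09:30, 09:45-19:00.
Diego ∩ Esperanza: 12:30-15:00, 16:30-19:00.
Diego ∩ Esperanza ∩ Luca: 12:30-14:30, 16:30-18:00.
Diego ∩ Esperanza ∩ Luca ∩ Sven: 12:30-14:30, 16:30-18:00.
The first common window of at least 60 minutes is 12:30-14:30, so the earliest start is 12:30.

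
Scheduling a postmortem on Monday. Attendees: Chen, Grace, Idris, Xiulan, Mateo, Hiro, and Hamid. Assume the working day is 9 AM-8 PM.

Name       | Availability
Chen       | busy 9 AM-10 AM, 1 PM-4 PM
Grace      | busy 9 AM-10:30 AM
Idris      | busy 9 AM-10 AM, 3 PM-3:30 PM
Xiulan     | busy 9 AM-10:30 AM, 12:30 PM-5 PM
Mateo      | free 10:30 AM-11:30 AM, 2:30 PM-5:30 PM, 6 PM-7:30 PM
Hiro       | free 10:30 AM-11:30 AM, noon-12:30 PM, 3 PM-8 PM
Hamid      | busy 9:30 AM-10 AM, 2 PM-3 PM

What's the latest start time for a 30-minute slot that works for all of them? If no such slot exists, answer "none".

Chen free: 10:00-13:00, 16:00-20:00 (invert busy blocks within the working day).
Grace free: 10:30-20:00 (invert busy blocks within the working day).
Idris free: 10:00-15:00, 15:30-20:00 (invert busy blocks within the working day).
Xiulan free: 10:30-12:30, 17:00-20:00 (invert busy blocks within the working day).
Mateo free: 10:30-11:30, 14:30-17:30, 18:00-19:30.
Hiro free: 10:30-11:30, 12:00-12:30, 15:00-20:00.
Hamid free: 09:00-09:30, 10:00-14:00, 15:00-20:00 (invert busy blocks within the working day).
Chen ∩ Grace: 10:30-13:00, 16:00-20:00.
Chen ∩ Grace ∩ Idris: 10:30-13:00, 16:00-20:00.
Chen ∩ Grace ∩ Idris ∩ Xiulan: 10:30-12:30, 17:00-20:00.
Chen ∩ Grace ∩ Idris ∩ Xiulan ∩ Mateo: 10:30-11:30, 17:00-17:30, 18:00-19:30.
Chen ∩ Grace ∩ Idris ∩ Xiulan ∩ Mateo ∩ Hiro: 10:30-11:30, 17:00-17:30, 18:00-19:30.
Chen ∩ Grace ∩ Idris ∩ Xiulan ∩ Mateo ∩ Hiro ∩ Hamid: 10:30-11:30, 17:00-17:30, 18:00-19:30.
So the common availability across everyone is 10:30-11:30, 17:00-17:30, 18:00-19:30.
The last common window of at least 30 minutes is 18:00-19:30; a 30-minute meeting can start as late as 19:00 and still end by 19:30.

19:00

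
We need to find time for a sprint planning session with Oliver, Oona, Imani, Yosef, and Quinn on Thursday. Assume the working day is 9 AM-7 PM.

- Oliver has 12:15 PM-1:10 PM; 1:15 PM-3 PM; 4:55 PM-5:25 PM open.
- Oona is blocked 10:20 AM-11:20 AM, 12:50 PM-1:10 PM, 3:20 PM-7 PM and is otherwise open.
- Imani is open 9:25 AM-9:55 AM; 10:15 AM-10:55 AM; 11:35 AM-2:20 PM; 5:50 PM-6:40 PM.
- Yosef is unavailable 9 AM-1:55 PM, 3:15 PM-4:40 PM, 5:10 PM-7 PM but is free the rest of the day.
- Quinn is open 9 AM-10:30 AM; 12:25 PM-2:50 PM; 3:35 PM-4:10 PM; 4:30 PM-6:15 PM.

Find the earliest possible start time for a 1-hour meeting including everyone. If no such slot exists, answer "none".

Oliver free: 12:15-13:10, 13:15-15:00, 16:55-17:25.
Oona free: 09:00-10:20, 11:20-12:50, 13:10-15:20 (invert busy blocks within the working day).
Imani free: 09:25-09:55, 10:15-10:55, 11:35-14:20, 17:50-18:40.
Yosef free: 13:55-15:15, 16:40-17:10 (invert busy blocks within the working day).
Quinn free: 09:00-10:30, 12:25-14:50, 15:35-16:10, 16:30-18:15.
Oliver ∩ Oona: 12:15-12:50, 13:15-15:00.
Oliver ∩ Oona ∩ Imani: 12:15-12:50, 13:15-14:20.
Oliver ∩ Oona ∩ Imani ∩ Yosef: 13:55-14:20.
Oliver ∩ Oona ∩ Imani ∩ Yosef ∩ Quinn: 13:55-14:20.
No common window is at least 60 minutes long.

none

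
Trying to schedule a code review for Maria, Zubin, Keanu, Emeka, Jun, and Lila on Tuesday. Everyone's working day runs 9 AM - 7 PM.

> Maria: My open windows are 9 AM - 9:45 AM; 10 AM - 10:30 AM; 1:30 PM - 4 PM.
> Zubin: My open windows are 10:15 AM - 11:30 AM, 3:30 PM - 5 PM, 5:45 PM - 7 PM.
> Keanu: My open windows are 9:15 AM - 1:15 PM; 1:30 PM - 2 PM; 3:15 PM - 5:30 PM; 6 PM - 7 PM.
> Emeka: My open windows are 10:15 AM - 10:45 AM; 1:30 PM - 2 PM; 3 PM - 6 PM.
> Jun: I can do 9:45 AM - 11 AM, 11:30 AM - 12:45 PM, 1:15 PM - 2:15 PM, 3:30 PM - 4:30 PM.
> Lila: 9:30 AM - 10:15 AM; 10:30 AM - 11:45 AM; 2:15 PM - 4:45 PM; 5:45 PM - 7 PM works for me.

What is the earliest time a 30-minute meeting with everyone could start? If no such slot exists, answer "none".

15:30

Maria ∩ Zubin: 10:15-10:30, 15:30-16:00.
Maria ∩ Zubin ∩ Keanu: 10:15-10:30, 15:30-16:00.
Maria ∩ Zubin ∩ Keanu ∩ Emeka: 10:15-10:30, 15:30-16:00.
Maria ∩ Zubin ∩ Keanu ∩ Emeka ∩ Jun: 10:15-10:30, 15:30-16:00.
Maria ∩ Zubin ∩ Keanu ∩ Emeka ∩ Jun ∩ Lila: 15:30-16:00.
The first common window of at least 30 minutes is 15:30-16:00, so the earliest start is 15:30.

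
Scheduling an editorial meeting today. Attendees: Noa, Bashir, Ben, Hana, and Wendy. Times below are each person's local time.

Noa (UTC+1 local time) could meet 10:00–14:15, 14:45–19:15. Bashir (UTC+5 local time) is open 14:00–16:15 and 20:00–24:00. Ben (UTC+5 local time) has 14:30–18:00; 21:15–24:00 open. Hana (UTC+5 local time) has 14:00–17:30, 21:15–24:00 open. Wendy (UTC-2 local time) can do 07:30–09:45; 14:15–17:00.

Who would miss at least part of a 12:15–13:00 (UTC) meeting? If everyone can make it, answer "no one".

Bashir, Hana, Wendy

Noa in UTC: 09:00-13:15, 13:45-18:15 (subtract 1h to convert from UTC+1).
Bashir in UTC: 09:00-11:15, 15:00-19:00 (subtract 5h to convert from UTC+5).
Ben in UTC: 09:30-13:00, 16:15-19:00 (subtract 5h to convert from UTC+5).
Hana in UTC: 09:00-12:30, 16:15-19:00 (subtract 5h to convert from UTC+5).
Wendy in UTC: 09:30-11:45, 16:15-19:00 (add 2h to convert from UTC-2).
Noa: free for 12:15-13:00. Bashir: not fully free for 12:15-13:00. Ben: free for 12:15-13:00. Hana: not fully free for 12:15-13:00. Wendy: not fully free for 12:15-13:00.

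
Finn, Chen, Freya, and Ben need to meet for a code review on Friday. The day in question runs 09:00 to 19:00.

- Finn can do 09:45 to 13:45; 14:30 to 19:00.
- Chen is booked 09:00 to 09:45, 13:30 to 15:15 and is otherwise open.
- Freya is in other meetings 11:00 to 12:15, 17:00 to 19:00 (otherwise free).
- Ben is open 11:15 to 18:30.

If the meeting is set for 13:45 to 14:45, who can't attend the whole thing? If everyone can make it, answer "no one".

Chen, Finn

Finn free: 09:45-13:45, 14:30-19:00.
Chen free: 09:45-13:30, 15:15-19:00 (invert busy blocks within the working day).
Freya free: 09:00-11:00, 12:15-17:00 (invert busy blocks within the working day).
Ben free: 11:15-18:30.
Finn: not fully free for 13:45-14:45. Chen: not fully free for 13:45-14:45. Freya: free for 13:45-14:45. Ben: free for 13:45-14:45.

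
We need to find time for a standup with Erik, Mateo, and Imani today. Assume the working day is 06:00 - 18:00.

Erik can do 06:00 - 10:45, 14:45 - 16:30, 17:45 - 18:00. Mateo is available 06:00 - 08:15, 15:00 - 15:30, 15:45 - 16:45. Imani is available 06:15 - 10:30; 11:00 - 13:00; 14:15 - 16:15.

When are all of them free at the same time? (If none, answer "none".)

06:15-08:15, 15:00-15:30, 15:45-16:15

Erik ∩ Mateo: 06:00-08:15, 15:00-15:30, 15:45-16:30.
Erik ∩ Mateo ∩ Imani: 06:15-08:15, 15:00-15:30, 15:45-16:15.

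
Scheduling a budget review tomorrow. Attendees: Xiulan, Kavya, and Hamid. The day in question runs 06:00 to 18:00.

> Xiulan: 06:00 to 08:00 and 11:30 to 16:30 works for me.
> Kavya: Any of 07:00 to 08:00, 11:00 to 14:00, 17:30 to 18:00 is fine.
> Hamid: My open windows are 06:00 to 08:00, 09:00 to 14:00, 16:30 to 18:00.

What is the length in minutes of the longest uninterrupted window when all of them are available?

150

Xiulan ∩ Kavya: 07:00-08:00, 11:30-14:00.
Xiulan ∩ Kavya ∩ Hamid: 07:00-08:00, 11:30-14:00.
So the common availability across everyone is 07:00-08:00, 11:30-14:00.
The longest is 11:30-14:00 at 150 minutes.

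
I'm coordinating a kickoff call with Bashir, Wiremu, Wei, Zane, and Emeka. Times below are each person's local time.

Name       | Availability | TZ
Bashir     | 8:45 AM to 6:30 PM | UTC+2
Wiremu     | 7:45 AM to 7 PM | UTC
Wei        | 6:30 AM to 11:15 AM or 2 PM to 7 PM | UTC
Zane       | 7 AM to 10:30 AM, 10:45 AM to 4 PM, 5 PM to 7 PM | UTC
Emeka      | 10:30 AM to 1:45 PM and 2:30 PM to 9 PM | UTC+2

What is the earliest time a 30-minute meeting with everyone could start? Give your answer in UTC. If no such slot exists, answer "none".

Bashir in UTC: 06:45-16:30 (subtract 2h to convert from UTC+2).
Wiremu in UTC: 07:45-19:00.
Wei in UTC: 06:30-11:15, 14:00-19:00.
Zane in UTC: 07:00-10:30, 10:45-16:00, 17:00-19:00.
Emeka in UTC: 08:30-11:45, 12:30-19:00 (subtract 2h to convert from UTC+2).
Bashir ∩ Wiremu: 07:45-16:30.
Bashir ∩ Wiremu ∩ Wei: 07:45-11:15, 14:00-16:30.
Bashir ∩ Wiremu ∩ Wei ∩ Zane: 07:45-10:30, 10:45-11:15, 14:00-16:00.
Bashir ∩ Wiremu ∩ Wei ∩ Zane ∩ Emeka: 08:30-10:30, 10:45-11:15, 14:00-16:00.
The first common window of at least 30 minutes is 08:30-10:30, so the earliest start is 08:30.

08:30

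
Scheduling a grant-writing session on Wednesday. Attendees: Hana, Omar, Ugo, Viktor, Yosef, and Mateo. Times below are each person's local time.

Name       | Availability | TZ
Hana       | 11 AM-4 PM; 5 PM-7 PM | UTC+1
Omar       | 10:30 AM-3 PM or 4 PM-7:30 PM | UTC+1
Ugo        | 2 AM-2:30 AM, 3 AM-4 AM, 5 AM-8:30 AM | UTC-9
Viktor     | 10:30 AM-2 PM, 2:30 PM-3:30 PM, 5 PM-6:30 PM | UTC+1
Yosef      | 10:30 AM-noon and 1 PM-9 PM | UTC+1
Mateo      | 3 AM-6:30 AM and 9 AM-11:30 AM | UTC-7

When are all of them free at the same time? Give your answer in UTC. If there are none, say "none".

12:00-13:00, 16:00-17:30

Hana in UTC: 10:00-15:00, 16:00-18:00 (subtract 1h to convert from UTC+1).
Omar in UTC: 09:30-14:00, 15:00-18:30 (subtract 1h to convert from UTC+1).
Ugo in UTC: 11:00-11:30, 12:00-13:00, 14:00-17:30 (add 9h to convert from UTC-9).
Viktor in UTC: 09:30-13:00, 13:30-14:30, 16:00-17:30 (subtract 1h to convert from UTC+1).
Yosef in UTC: 09:30-11:00, 12:00-20:00 (subtract 1h to convert from UTC+1).
Mateo in UTC: 10:00-13:30, 16:00-18:30 (add 7h to convert from UTC-7).
Hana ∩ Omar: 10:00-14:00, 16:00-18:00.
Hana ∩ Omar ∩ Ugo: 11:00-11:30, 12:00-13:00, 16:00-17:30.
Hana ∩ Omar ∩ Ugo ∩ Viktor: 11:00-11:30, 12:00-13:00, 16:00-17:30.
Hana ∩ Omar ∩ Ugo ∩ Viktor ∩ Yosef: 12:00-13:00, 16:00-17:30.
Hana ∩ Omar ∩ Ugo ∩ Viktor ∩ Yosef ∩ Mateo: 12:00-13:00, 16:00-17:30.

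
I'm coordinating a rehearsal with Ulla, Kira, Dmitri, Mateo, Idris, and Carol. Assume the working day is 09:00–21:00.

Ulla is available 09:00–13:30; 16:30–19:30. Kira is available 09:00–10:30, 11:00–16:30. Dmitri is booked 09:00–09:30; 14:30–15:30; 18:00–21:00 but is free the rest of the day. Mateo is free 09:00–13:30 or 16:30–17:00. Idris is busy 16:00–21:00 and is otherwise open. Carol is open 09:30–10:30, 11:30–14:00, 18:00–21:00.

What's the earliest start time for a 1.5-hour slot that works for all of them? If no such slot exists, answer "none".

Ulla free: 09:00-13:30, 16:30-19:30.
Kira free: 09:00-10:30, 11:00-16:30.
Dmitri free: 09:30-14:30, 15:30-18:00 (invert busy blocks within the working day).
Mateo free: 09:00-13:30, 16:30-17:00.
Idris free: 09:00-16:00 (invert busy blocks within the working day).
Carol free: 09:30-10:30, 11:30-14:00, 18:00-21:00.
Ulla ∩ Kira: 09:00-10:30, 11:00-13:30.
Ulla ∩ Kira ∩ Dmitri: 09:30-10:30, 11:00-13:30.
Ulla ∩ Kira ∩ Dmitri ∩ Mateo: 09:30-10:30, 11:00-13:30.
Ulla ∩ Kira ∩ Dmitri ∩ Mateo ∩ Idris: 09:30-10:30, 11:00-13:30.
Ulla ∩ Kira ∩ Dmitri ∩ Mateo ∩ Idris ∩ Carol: 09:30-10:30, 11:30-13:30.
The first common window of at least 90 minutes is 11:30-13:30, so the earliest start is 11:30.

11:30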